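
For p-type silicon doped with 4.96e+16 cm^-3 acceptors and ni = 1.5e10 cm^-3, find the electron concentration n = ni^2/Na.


Step 1: Majority hole concentration p ≈ Na = 4.96e+16 cm^-3
Step 2: n = ni^2 / Na = (1.5e10)^2 / 4.96e+16
Step 3: n = 4.54e+03 cm^-3

4.54e+03


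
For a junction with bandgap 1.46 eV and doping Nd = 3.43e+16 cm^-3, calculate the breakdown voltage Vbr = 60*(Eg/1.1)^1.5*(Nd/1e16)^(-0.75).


Step 1: Eg/1.1 = 1.46/1.1 = 1.327273
Step 2: (Eg/1.1)^1.5 = 1.327273^1.5 = 1.529116
Step 3: (Nd/1e16)^(-0.75) = (3.43)^(-0.75) = 0.396761
Step 4: Vbr = 60 * 1.529116 * 0.396761 = 36.4 V

36.4


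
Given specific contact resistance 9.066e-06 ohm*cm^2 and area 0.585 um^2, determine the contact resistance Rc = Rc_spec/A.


Step 1: Convert area to cm^2: 0.585 um^2 = 5.8500e-09 cm^2
Step 2: Rc = Rc_spec / A = 9.066e-06 / 5.8500e-09
Step 3: Rc = 1.55e+03 ohms

1.55e+03


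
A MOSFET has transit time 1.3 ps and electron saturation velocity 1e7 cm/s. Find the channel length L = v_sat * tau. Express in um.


Step 1: tau in seconds = 1.3 ps * 1e-12 = 1.3000e-12 s
Step 2: L = v_sat * tau = 1e7 * 1.3000e-12 = 1.3000e-05 cm
Step 3: L in um = 1.3000e-05 * 1e4 = 0.13 um

0.13


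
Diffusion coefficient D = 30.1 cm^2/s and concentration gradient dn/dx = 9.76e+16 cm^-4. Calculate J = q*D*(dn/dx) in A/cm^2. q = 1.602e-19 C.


Step 1: J = q * D * (dn/dx)
Step 2: J = 1.602e-19 * 30.1 * 9.76e+16
Step 3: J = 4.71e-01 A/cm^2

4.71e-01


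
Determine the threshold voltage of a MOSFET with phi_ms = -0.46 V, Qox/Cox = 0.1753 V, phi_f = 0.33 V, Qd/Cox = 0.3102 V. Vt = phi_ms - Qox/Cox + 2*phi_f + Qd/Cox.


Step 1: Vt = phi_ms - Qox/Cox + 2*phi_f + Qd/Cox
Step 2: Vt = -0.46 - 0.1753 + 2*0.33 + 0.3102
Step 3: Vt = -0.46 - 0.1753 + 0.66 + 0.3102
Step 4: Vt = 0.3349 V

0.3349


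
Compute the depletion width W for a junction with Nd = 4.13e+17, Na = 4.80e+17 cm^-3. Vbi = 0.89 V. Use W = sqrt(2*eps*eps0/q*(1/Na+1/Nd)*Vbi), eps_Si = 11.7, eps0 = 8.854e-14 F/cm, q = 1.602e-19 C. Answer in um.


Step 1: 1/Na + 1/Nd = 1/4.80e+17 + 1/4.13e+17 = 4.50464e-18
Step 2: 2*eps*eps0/q = 2*11.7*8.854e-14/1.602e-19 = 1.293281e+07
Step 3: W^2 = 1.293281e+07 * 4.50464e-18 * 0.89 = 5.18493e-11
Step 4: W = sqrt(5.18493e-11) = 7.201e-06 cm = 0.07201 um

0.07201


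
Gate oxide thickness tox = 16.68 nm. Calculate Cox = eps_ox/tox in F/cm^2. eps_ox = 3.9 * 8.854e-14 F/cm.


Step 1: eps_ox = 3.9 * 8.854e-14 = 3.45306e-13 F/cm
Step 2: tox in cm = 16.68 nm * 1e-7 = 1.6680e-06 cm
Step 3: Cox = 3.45306e-13 / 1.6680e-06 = 2.07e-07 F/cm^2

2.07e-07


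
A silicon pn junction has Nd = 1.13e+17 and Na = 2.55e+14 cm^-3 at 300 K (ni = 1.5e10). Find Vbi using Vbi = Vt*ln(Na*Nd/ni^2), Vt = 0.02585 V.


Step 1: Compute Na*Nd/ni^2 = 2.55e+14 * 1.13e+17 / (1.5e10)^2 = 1.2807e+11
Step 2: ln(1.2807e+11) = 25.5758
Step 3: Vbi = 0.02585 * 25.5758 = 0.661 V

0.661


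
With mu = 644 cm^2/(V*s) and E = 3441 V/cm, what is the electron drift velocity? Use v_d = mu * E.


Step 1: v_d = mu * E
Step 2: v_d = 644 * 3441 = 2216004
Step 3: v_d = 2.22e+06 cm/s

2.22e+06


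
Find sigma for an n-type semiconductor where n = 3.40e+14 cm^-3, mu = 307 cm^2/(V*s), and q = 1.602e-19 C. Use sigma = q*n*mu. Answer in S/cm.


Step 1: sigma = q * n * mu
Step 2: sigma = 1.602e-19 * 3.40e+14 * 307
Step 3: sigma = 1.672e-02 S/cm

1.672e-02


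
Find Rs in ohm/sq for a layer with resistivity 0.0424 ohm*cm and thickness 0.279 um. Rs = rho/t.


Step 1: Convert thickness to cm: t = 0.279 um = 2.7900e-05 cm
Step 2: Rs = rho / t = 0.0424 / 2.7900e-05
Step 3: Rs = 1519.7 ohm/sq

1519.7


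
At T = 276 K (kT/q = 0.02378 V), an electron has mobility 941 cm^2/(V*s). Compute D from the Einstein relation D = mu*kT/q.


Step 1: D = mu * (kT/q)
Step 2: D = 941 * 0.02378
Step 3: D = 22.38 cm^2/s

22.38


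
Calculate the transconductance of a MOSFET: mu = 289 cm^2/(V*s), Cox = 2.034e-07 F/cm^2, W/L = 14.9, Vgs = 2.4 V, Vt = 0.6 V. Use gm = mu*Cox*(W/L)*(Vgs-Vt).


Step 1: Vov = Vgs - Vt = 2.4 - 0.6 = 1.8 V
Step 2: gm = mu * Cox * (W/L) * Vov
Step 3: gm = 289 * 2.034e-07 * 14.9 * 1.8 = 1.58e-03 S

1.58e-03


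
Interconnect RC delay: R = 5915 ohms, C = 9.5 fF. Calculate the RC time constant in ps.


Step 1: tau = R * C
Step 2: tau = 5915 * 9.5 fF = 5915 * 9.5e-15 F
Step 3: tau = 5.61925e-11 s = 56.1925 ps

56.1925


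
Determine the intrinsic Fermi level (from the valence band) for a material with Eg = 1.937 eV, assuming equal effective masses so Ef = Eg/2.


Step 1: For an intrinsic semiconductor, the Fermi level sits at midgap.
Step 2: Ef = Eg / 2 = 1.937 / 2 = 0.9685 eV

0.9685


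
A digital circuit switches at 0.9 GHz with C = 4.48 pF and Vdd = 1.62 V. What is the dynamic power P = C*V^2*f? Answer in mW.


Step 1: V^2 = 1.62^2 = 2.6244 V^2
Step 2: P = C*V^2*f = 4.48e-12 F * 2.6244 * 0.9e9 Hz
Step 3: P = 1.05815808e-02 W
Step 4: P = 10.582 mW

10.582


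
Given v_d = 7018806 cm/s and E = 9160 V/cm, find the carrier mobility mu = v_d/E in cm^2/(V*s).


Step 1: mu = v_d / E
Step 2: mu = 7018806 / 9160
Step 3: mu = 766.25 cm^2/(V*s)

766.25


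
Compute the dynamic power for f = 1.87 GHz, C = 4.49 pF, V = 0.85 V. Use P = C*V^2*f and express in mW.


Step 1: V^2 = 0.85^2 = 0.7225 V^2
Step 2: P = C*V^2*f = 4.49e-12 F * 0.7225 * 1.87e9 Hz
Step 3: P = 6.06632675e-03 W
Step 4: P = 6.066 mW

6.066


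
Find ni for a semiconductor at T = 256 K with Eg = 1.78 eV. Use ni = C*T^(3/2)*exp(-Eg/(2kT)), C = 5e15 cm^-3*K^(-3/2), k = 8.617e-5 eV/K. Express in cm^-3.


Step 1: Compute kT = 8.617e-5 * 256 = 0.02205952 eV
Step 2: Exponent = -Eg/(2kT) = -1.78/(2*0.02205952) = -40.34539
Step 3: T^(3/2) = 256^1.5 = 4096.00
Step 4: ni = 5e15 * 4096.00 * exp(-40.34539) = 6.16e+01 cm^-3

6.16e+01


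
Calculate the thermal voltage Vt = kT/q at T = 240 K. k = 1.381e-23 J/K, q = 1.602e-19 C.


Step 1: kT = 1.381e-23 * 240 = 3.3144e-21 J
Step 2: Vt = kT/q = 3.3144e-21 / 1.602e-19
Step 3: Vt = 0.02069 V

0.02069


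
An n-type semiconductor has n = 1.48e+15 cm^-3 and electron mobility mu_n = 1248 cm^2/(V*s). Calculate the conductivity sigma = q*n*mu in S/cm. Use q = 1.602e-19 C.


Step 1: sigma = q * n * mu
Step 2: sigma = 1.602e-19 * 1.48e+15 * 1248
Step 3: sigma = 2.959e-01 S/cm

2.959e-01


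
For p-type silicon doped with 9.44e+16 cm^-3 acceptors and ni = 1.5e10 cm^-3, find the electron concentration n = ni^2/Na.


Step 1: Majority hole concentration p ≈ Na = 9.44e+16 cm^-3
Step 2: n = ni^2 / Na = (1.5e10)^2 / 9.44e+16
Step 3: n = 2.38e+03 cm^-3

2.38e+03


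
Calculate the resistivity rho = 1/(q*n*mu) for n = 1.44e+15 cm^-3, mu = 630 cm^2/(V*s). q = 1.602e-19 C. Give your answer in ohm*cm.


Step 1: sigma = q * n * mu = 1.602e-19 * 1.44e+15 * 630 = 1.45333e-01 S/cm
Step 2: rho = 1 / sigma = 1 / 1.45333e-01 = 6.881 ohm*cm

6.881


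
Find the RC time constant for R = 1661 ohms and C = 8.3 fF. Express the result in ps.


Step 1: tau = R * C
Step 2: tau = 1661 * 8.3 fF = 1661 * 8.3e-15 F
Step 3: tau = 1.37863e-11 s = 13.7863 ps

13.7863


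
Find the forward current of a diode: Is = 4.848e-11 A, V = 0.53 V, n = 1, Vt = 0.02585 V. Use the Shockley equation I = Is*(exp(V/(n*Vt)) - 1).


Step 1: V/(n*Vt) = 0.53/(1*0.02585) = 20.5029
Step 2: exp(20.5029) = 8.0223e+08
Step 3: I = 4.848e-11 * (8.0223e+08 - 1) = 3.89e-02 A

3.89e-02


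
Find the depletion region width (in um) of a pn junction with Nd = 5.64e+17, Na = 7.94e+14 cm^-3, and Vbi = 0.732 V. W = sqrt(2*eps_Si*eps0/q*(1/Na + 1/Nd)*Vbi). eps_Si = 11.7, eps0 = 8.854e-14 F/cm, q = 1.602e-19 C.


Step 1: 1/Na + 1/Nd = 1/7.94e+14 + 1/5.64e+17 = 1.26122e-15
Step 2: 2*eps*eps0/q = 2*11.7*8.854e-14/1.602e-19 = 1.293281e+07
Step 3: W^2 = 1.293281e+07 * 1.26122e-15 * 0.732 = 1.19397e-08
Step 4: W = sqrt(1.19397e-08) = 1.093e-04 cm = 1.093 um

1.093


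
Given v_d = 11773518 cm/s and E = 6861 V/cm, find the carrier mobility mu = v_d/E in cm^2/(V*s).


Step 1: mu = v_d / E
Step 2: mu = 11773518 / 6861
Step 3: mu = 1716.01 cm^2/(V*s)

1716.01


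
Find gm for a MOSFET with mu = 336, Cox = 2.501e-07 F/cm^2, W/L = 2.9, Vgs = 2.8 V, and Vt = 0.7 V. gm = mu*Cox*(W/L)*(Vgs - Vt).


Step 1: Vov = Vgs - Vt = 2.8 - 0.7 = 2.1 V
Step 2: gm = mu * Cox * (W/L) * Vov
Step 3: gm = 336 * 2.501e-07 * 2.9 * 2.1 = 5.12e-04 S

5.12e-04


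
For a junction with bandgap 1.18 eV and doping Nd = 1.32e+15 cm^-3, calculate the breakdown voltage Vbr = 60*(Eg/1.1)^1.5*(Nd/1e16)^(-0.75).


Step 1: Eg/1.1 = 1.18/1.1 = 1.072727
Step 2: (Eg/1.1)^1.5 = 1.072727^1.5 = 1.111051
Step 3: (Nd/1e16)^(-0.75) = (0.132)^(-0.75) = 4.566354
Step 4: Vbr = 60 * 1.111051 * 4.566354 = 304.4 V

304.4


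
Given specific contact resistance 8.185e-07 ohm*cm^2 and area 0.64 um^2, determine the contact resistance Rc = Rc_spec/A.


Step 1: Convert area to cm^2: 0.64 um^2 = 6.4000e-09 cm^2
Step 2: Rc = Rc_spec / A = 8.185e-07 / 6.4000e-09
Step 3: Rc = 1.28e+02 ohms

1.28e+02


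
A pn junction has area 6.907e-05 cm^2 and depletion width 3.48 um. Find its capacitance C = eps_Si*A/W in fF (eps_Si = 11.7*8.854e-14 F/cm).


Step 1: eps_Si = 11.7 * 8.854e-14 = 1.035918e-12 F/cm
Step 2: W in cm = 3.48 * 1e-4 = 3.48e-04 cm
Step 3: C = 1.035918e-12 * 6.907e-05 / 3.48e-04 = 2.056059e-13 F
Step 4: C = 205.61 fF

205.61


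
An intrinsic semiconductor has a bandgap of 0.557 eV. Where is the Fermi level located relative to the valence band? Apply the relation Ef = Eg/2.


Step 1: For an intrinsic semiconductor, the Fermi level sits at midgap.
Step 2: Ef = Eg / 2 = 0.557 / 2 = 0.2785 eV

0.2785


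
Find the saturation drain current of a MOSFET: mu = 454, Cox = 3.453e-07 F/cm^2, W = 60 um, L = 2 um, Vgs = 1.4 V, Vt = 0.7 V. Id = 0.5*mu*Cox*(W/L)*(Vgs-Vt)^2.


Step 1: Overdrive voltage Vov = Vgs - Vt = 1.4 - 0.7 = 0.7 V
Step 2: W/L = 60/2 = 30
Step 3: Id = 0.5 * 454 * 3.453e-07 * 30 * 0.7^2
Step 4: Id = 1.15e-03 A

1.15e-03


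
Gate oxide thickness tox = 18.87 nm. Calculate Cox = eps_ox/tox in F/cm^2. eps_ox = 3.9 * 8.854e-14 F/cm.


Step 1: eps_ox = 3.9 * 8.854e-14 = 3.45306e-13 F/cm
Step 2: tox in cm = 18.87 nm * 1e-7 = 1.8870e-06 cm
Step 3: Cox = 3.45306e-13 / 1.8870e-06 = 1.83e-07 F/cm^2

1.83e-07


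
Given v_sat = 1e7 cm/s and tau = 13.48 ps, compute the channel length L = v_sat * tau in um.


Step 1: tau in seconds = 13.48 ps * 1e-12 = 1.3480e-11 s
Step 2: L = v_sat * tau = 1e7 * 1.3480e-11 = 1.3480e-04 cm
Step 3: L in um = 1.3480e-04 * 1e4 = 1.348 um

1.348


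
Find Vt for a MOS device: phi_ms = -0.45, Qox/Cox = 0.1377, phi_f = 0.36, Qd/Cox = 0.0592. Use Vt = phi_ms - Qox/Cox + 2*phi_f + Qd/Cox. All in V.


Step 1: Vt = phi_ms - Qox/Cox + 2*phi_f + Qd/Cox
Step 2: Vt = -0.45 - 0.1377 + 2*0.36 + 0.0592
Step 3: Vt = -0.45 - 0.1377 + 0.72 + 0.0592
Step 4: Vt = 0.1915 V

0.1915


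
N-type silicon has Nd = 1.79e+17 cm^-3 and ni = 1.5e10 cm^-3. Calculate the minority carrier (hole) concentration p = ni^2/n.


Step 1: Since Nd >> ni, n ≈ Nd = 1.79e+17 cm^-3
Step 2: p = ni^2 / n = (1.5e10)^2 / 1.79e+17
Step 3: p = 2.25e20 / 1.79e+17 = 1.26e+03 cm^-3

1.26e+03


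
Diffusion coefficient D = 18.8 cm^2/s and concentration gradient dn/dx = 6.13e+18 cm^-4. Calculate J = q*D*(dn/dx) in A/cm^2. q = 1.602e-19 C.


Step 1: J = q * D * (dn/dx)
Step 2: J = 1.602e-19 * 18.8 * 6.13e+18
Step 3: J = 1.85e+01 A/cm^2

1.85e+01


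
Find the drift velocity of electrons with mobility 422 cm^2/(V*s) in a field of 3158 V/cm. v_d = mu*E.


Step 1: v_d = mu * E
Step 2: v_d = 422 * 3158 = 1332676
Step 3: v_d = 1.33e+06 cm/s

1.33e+06


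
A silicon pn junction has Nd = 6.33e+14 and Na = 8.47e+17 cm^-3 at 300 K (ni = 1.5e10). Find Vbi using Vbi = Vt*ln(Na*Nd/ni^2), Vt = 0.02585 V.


Step 1: Compute Na*Nd/ni^2 = 8.47e+17 * 6.33e+14 / (1.5e10)^2 = 2.3829e+12
Step 2: ln(2.3829e+12) = 28.4993
Step 3: Vbi = 0.02585 * 28.4993 = 0.737 V

0.737


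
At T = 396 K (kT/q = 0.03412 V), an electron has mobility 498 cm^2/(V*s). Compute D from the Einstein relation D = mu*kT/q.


Step 1: D = mu * (kT/q)
Step 2: D = 498 * 0.03412
Step 3: D = 16.99 cm^2/s

16.99


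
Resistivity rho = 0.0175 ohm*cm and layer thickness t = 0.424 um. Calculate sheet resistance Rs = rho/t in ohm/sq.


Step 1: Convert thickness to cm: t = 0.424 um = 4.2400e-05 cm
Step 2: Rs = rho / t = 0.0175 / 4.2400e-05
Step 3: Rs = 412.7 ohm/sq

412.7


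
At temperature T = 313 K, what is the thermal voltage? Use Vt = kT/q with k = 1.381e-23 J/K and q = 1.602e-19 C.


Step 1: kT = 1.381e-23 * 313 = 4.32253e-21 J
Step 2: Vt = kT/q = 4.32253e-21 / 1.602e-19
Step 3: Vt = 0.02698 V

0.02698


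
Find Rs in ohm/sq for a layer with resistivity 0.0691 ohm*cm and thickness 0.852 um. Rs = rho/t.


Step 1: Convert thickness to cm: t = 0.852 um = 8.5200e-05 cm
Step 2: Rs = rho / t = 0.0691 / 8.5200e-05
Step 3: Rs = 811.0 ohm/sq

811.0


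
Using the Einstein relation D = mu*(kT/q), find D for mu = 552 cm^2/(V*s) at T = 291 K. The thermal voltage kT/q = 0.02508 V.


Step 1: D = mu * (kT/q)
Step 2: D = 552 * 0.02508
Step 3: D = 13.84 cm^2/s

13.84


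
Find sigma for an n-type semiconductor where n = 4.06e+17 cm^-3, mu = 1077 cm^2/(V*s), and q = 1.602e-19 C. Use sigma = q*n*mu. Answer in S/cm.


Step 1: sigma = q * n * mu
Step 2: sigma = 1.602e-19 * 4.06e+17 * 1077
Step 3: sigma = 7.005e+01 S/cm

7.005e+01


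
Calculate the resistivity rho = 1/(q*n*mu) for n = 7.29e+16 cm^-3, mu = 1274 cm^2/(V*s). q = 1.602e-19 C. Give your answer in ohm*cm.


Step 1: sigma = q * n * mu = 1.602e-19 * 7.29e+16 * 1274 = 1.48785e+01 S/cm
Step 2: rho = 1 / sigma = 1 / 1.48785e+01 = 0.06721 ohm*cm

0.06721


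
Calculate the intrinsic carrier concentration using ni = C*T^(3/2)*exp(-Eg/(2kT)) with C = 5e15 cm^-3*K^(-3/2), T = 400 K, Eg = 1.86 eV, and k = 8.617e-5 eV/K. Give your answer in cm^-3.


Step 1: Compute kT = 8.617e-5 * 400 = 0.034468 eV
Step 2: Exponent = -Eg/(2kT) = -1.86/(2*0.034468) = -26.98155
Step 3: T^(3/2) = 400^1.5 = 8000.00
Step 4: ni = 5e15 * 8000.00 * exp(-26.98155) = 7.66e+07 cm^-3

7.66e+07


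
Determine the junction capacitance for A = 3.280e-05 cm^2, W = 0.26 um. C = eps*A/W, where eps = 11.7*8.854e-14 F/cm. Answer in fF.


Step 1: eps_Si = 11.7 * 8.854e-14 = 1.035918e-12 F/cm
Step 2: W in cm = 0.26 * 1e-4 = 2.60e-05 cm
Step 3: C = 1.035918e-12 * 3.280e-05 / 2.60e-05 = 1.306850e-12 F
Step 4: C = 1306.85 fF

1306.85


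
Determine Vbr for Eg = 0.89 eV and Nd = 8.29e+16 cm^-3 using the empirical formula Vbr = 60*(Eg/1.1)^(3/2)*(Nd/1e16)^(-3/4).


Step 1: Eg/1.1 = 0.89/1.1 = 0.809091
Step 2: (Eg/1.1)^1.5 = 0.809091^1.5 = 0.727773
Step 3: (Nd/1e16)^(-0.75) = (8.29)^(-0.75) = 0.204684
Step 4: Vbr = 60 * 0.727773 * 0.204684 = 8.9 V

8.9


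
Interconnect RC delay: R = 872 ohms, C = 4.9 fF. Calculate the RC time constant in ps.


Step 1: tau = R * C
Step 2: tau = 872 * 4.9 fF = 872 * 4.9e-15 F
Step 3: tau = 4.2728e-12 s = 4.2728 ps

4.2728


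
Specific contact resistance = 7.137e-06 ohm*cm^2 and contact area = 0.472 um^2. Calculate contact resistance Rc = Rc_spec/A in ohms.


Step 1: Convert area to cm^2: 0.472 um^2 = 4.7200e-09 cm^2
Step 2: Rc = Rc_spec / A = 7.137e-06 / 4.7200e-09
Step 3: Rc = 1.51e+03 ohms

1.51e+03


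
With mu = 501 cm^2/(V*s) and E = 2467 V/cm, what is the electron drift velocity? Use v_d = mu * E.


Step 1: v_d = mu * E
Step 2: v_d = 501 * 2467 = 1235967
Step 3: v_d = 1.24e+06 cm/s

1.24e+06


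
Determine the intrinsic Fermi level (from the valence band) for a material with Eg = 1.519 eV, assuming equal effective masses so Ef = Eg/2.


Step 1: For an intrinsic semiconductor, the Fermi level sits at midgap.
Step 2: Ef = Eg / 2 = 1.519 / 2 = 0.7595 eV

0.7595


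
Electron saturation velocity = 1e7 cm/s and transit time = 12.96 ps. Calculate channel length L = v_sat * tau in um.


Step 1: tau in seconds = 12.96 ps * 1e-12 = 1.2960e-11 s
Step 2: L = v_sat * tau = 1e7 * 1.2960e-11 = 1.2960e-04 cm
Step 3: L in um = 1.2960e-04 * 1e4 = 1.296 um

1.296


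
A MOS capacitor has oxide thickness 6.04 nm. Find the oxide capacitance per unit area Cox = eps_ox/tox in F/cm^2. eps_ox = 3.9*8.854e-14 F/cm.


Step 1: eps_ox = 3.9 * 8.854e-14 = 3.45306e-13 F/cm
Step 2: tox in cm = 6.04 nm * 1e-7 = 6.0400e-07 cm
Step 3: Cox = 3.45306e-13 / 6.0400e-07 = 5.72e-07 F/cm^2

5.72e-07


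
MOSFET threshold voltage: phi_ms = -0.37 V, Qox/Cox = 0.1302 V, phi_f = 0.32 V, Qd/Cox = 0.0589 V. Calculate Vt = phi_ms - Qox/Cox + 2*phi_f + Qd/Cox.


Step 1: Vt = phi_ms - Qox/Cox + 2*phi_f + Qd/Cox
Step 2: Vt = -0.37 - 0.1302 + 2*0.32 + 0.0589
Step 3: Vt = -0.37 - 0.1302 + 0.64 + 0.0589
Step 4: Vt = 0.1987 V

0.1987


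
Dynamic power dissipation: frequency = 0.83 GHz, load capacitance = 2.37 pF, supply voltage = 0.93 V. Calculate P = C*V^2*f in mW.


Step 1: V^2 = 0.93^2 = 0.8649 V^2
Step 2: P = C*V^2*f = 2.37e-12 F * 0.8649 * 0.83e9 Hz
Step 3: P = 1.70134479e-03 W
Step 4: P = 1.701 mW

1.701


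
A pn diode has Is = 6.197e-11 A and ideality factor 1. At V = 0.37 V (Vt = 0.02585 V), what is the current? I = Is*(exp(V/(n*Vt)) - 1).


Step 1: V/(n*Vt) = 0.37/(1*0.02585) = 14.3133
Step 2: exp(14.3133) = 1.6451e+06
Step 3: I = 6.197e-11 * (1.6451e+06 - 1) = 1.02e-04 A

1.02e-04


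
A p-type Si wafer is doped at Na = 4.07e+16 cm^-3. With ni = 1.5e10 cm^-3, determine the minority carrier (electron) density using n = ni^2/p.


Step 1: Majority hole concentration p ≈ Na = 4.07e+16 cm^-3
Step 2: n = ni^2 / Na = (1.5e10)^2 / 4.07e+16
Step 3: n = 5.53e+03 cm^-3

5.53e+03


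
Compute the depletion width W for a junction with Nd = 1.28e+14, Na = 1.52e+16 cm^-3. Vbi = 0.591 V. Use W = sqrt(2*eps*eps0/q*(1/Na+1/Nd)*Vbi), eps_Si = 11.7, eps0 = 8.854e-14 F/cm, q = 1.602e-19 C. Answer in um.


Step 1: 1/Na + 1/Nd = 1/1.52e+16 + 1/1.28e+14 = 7.87829e-15
Step 2: 2*eps*eps0/q = 2*11.7*8.854e-14/1.602e-19 = 1.293281e+07
Step 3: W^2 = 1.293281e+07 * 7.87829e-15 * 0.591 = 6.02161e-08
Step 4: W = sqrt(6.02161e-08) = 2.454e-04 cm = 2.454 um

2.454


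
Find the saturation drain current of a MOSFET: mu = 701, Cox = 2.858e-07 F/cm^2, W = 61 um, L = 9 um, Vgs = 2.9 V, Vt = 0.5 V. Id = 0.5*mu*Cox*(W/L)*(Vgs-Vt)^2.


Step 1: Overdrive voltage Vov = Vgs - Vt = 2.9 - 0.5 = 2.4 V
Step 2: W/L = 61/9 = 6.77778
Step 3: Id = 0.5 * 701 * 2.858e-07 * 6.77778 * 2.4^2
Step 4: Id = 3.91e-03 A

3.91e-03


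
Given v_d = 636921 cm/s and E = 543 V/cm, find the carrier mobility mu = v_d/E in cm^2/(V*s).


Step 1: mu = v_d / E
Step 2: mu = 636921 / 543
Step 3: mu = 1172.97 cm^2/(V*s)

1172.97


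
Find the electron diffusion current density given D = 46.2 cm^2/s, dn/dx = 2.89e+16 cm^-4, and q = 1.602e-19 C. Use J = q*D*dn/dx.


Step 1: J = q * D * (dn/dx)
Step 2: J = 1.602e-19 * 46.2 * 2.89e+16
Step 3: J = 2.14e-01 A/cm^2

2.14e-01


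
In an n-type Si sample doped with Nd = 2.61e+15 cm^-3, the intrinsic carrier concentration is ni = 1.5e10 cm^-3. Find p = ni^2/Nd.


Step 1: Since Nd >> ni, n ≈ Nd = 2.61e+15 cm^-3
Step 2: p = ni^2 / n = (1.5e10)^2 / 2.61e+15
Step 3: p = 2.25e20 / 2.61e+15 = 8.62e+04 cm^-3

8.62e+04


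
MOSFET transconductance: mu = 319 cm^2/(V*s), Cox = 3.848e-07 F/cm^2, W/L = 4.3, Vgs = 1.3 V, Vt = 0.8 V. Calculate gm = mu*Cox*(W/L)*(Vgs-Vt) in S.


Step 1: Vov = Vgs - Vt = 1.3 - 0.8 = 0.5 V
Step 2: gm = mu * Cox * (W/L) * Vov
Step 3: gm = 319 * 3.848e-07 * 4.3 * 0.5 = 2.64e-04 S

2.64e-04


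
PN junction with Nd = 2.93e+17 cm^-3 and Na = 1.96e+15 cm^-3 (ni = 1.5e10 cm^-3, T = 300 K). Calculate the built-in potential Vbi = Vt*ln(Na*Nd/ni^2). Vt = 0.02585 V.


Step 1: Compute Na*Nd/ni^2 = 1.96e+15 * 2.93e+17 / (1.5e10)^2 = 2.5524e+12
Step 2: ln(2.5524e+12) = 28.5681
Step 3: Vbi = 0.02585 * 28.5681 = 0.738 V

0.738


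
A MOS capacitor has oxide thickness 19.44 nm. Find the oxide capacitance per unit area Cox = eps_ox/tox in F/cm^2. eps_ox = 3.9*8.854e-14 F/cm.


Step 1: eps_ox = 3.9 * 8.854e-14 = 3.45306e-13 F/cm
Step 2: tox in cm = 19.44 nm * 1e-7 = 1.9440e-06 cm
Step 3: Cox = 3.45306e-13 / 1.9440e-06 = 1.78e-07 F/cm^2

1.78e-07


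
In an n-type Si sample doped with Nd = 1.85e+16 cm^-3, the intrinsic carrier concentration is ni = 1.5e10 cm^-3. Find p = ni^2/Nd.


Step 1: Since Nd >> ni, n ≈ Nd = 1.85e+16 cm^-3
Step 2: p = ni^2 / n = (1.5e10)^2 / 1.85e+16
Step 3: p = 2.25e20 / 1.85e+16 = 1.22e+04 cm^-3

1.22e+04


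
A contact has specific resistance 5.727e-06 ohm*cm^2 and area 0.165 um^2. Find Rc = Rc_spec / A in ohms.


Step 1: Convert area to cm^2: 0.165 um^2 = 1.6500e-09 cm^2
Step 2: Rc = Rc_spec / A = 5.727e-06 / 1.6500e-09
Step 3: Rc = 3.47e+03 ohms

3.47e+03


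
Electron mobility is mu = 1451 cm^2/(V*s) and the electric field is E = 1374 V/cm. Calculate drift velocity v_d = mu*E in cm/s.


Step 1: v_d = mu * E
Step 2: v_d = 1451 * 1374 = 1993674
Step 3: v_d = 1.99e+06 cm/s

1.99e+06


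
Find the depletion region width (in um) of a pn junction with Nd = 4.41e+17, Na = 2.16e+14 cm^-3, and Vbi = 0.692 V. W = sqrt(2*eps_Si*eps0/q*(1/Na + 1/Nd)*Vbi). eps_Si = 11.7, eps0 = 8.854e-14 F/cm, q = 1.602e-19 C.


Step 1: 1/Na + 1/Nd = 1/2.16e+14 + 1/4.41e+17 = 4.63190e-15
Step 2: 2*eps*eps0/q = 2*11.7*8.854e-14/1.602e-19 = 1.293281e+07
Step 3: W^2 = 1.293281e+07 * 4.63190e-15 * 0.692 = 4.14532e-08
Step 4: W = sqrt(4.14532e-08) = 2.036e-04 cm = 2.036 um

2.036


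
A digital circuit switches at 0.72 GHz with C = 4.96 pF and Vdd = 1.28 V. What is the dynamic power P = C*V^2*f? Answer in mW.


Step 1: V^2 = 1.28^2 = 1.6384 V^2
Step 2: P = C*V^2*f = 4.96e-12 F * 1.6384 * 0.72e9 Hz
Step 3: P = 5.85105408e-03 W
Step 4: P = 5.851 mW

5.851


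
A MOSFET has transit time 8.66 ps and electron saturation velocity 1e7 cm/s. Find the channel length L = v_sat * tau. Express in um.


Step 1: tau in seconds = 8.66 ps * 1e-12 = 8.6600e-12 s
Step 2: L = v_sat * tau = 1e7 * 8.6600e-12 = 8.6600e-05 cm
Step 3: L in um = 8.6600e-05 * 1e4 = 0.866 um

0.866


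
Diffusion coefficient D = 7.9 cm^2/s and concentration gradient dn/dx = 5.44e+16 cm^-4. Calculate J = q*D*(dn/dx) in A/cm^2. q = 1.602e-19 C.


Step 1: J = q * D * (dn/dx)
Step 2: J = 1.602e-19 * 7.9 * 5.44e+16
Step 3: J = 6.88e-02 A/cm^2

6.88e-02


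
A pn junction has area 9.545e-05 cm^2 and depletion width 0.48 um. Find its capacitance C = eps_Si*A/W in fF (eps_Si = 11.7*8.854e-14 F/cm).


Step 1: eps_Si = 11.7 * 8.854e-14 = 1.035918e-12 F/cm
Step 2: W in cm = 0.48 * 1e-4 = 4.80e-05 cm
Step 3: C = 1.035918e-12 * 9.545e-05 / 4.80e-05 = 2.059966e-12 F
Step 4: C = 2059.97 fF

2059.97


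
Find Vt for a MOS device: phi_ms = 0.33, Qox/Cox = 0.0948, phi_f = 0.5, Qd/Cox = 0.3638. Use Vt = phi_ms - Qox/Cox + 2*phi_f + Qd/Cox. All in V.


Step 1: Vt = phi_ms - Qox/Cox + 2*phi_f + Qd/Cox
Step 2: Vt = 0.33 - 0.0948 + 2*0.5 + 0.3638
Step 3: Vt = 0.33 - 0.0948 + 1.0 + 0.3638
Step 4: Vt = 1.599 V

1.599


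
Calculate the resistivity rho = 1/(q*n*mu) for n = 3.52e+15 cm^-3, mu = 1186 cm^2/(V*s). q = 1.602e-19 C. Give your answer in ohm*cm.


Step 1: sigma = q * n * mu = 1.602e-19 * 3.52e+15 * 1186 = 6.68790e-01 S/cm
Step 2: rho = 1 / sigma = 1 / 6.68790e-01 = 1.495 ohm*cm

1.495


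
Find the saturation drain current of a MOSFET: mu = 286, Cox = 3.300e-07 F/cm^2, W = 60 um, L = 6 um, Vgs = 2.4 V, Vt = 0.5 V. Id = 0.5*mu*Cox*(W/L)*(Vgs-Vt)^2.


Step 1: Overdrive voltage Vov = Vgs - Vt = 2.4 - 0.5 = 1.9 V
Step 2: W/L = 60/6 = 10
Step 3: Id = 0.5 * 286 * 3.300e-07 * 10 * 1.9^2
Step 4: Id = 1.70e-03 A

1.70e-03


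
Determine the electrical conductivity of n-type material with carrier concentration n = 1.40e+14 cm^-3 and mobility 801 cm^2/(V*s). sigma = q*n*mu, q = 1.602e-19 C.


Step 1: sigma = q * n * mu
Step 2: sigma = 1.602e-19 * 1.40e+14 * 801
Step 3: sigma = 1.796e-02 S/cm

1.796e-02


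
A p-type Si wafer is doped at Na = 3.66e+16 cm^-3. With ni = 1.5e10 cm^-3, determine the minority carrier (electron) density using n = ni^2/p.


Step 1: Majority hole concentration p ≈ Na = 3.66e+16 cm^-3
Step 2: n = ni^2 / Na = (1.5e10)^2 / 3.66e+16
Step 3: n = 6.15e+03 cm^-3

6.15e+03


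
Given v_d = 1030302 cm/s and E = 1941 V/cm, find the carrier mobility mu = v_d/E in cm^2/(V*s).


Step 1: mu = v_d / E
Step 2: mu = 1030302 / 1941
Step 3: mu = 530.81 cm^2/(V*s)

530.81


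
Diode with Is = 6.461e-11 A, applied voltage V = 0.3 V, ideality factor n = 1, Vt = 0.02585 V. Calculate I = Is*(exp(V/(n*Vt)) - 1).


Step 1: V/(n*Vt) = 0.3/(1*0.02585) = 11.6054
Step 2: exp(11.6054) = 1.0969e+05
Step 3: I = 6.461e-11 * (1.0969e+05 - 1) = 7.09e-06 A

7.09e-06


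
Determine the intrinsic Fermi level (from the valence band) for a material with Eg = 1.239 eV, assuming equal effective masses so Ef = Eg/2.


Step 1: For an intrinsic semiconductor, the Fermi level sits at midgap.
Step 2: Ef = Eg / 2 = 1.239 / 2 = 0.6195 eV

0.6195


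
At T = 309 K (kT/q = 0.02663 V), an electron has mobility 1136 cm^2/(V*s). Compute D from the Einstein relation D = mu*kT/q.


Step 1: D = mu * (kT/q)
Step 2: D = 1136 * 0.02663
Step 3: D = 30.25 cm^2/s

30.25


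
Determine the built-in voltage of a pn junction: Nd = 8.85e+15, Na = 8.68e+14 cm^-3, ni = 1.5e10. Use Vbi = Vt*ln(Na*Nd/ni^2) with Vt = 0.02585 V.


Step 1: Compute Na*Nd/ni^2 = 8.68e+14 * 8.85e+15 / (1.5e10)^2 = 3.4141e+10
Step 2: ln(3.4141e+10) = 24.2538
Step 3: Vbi = 0.02585 * 24.2538 = 0.627 V

0.627


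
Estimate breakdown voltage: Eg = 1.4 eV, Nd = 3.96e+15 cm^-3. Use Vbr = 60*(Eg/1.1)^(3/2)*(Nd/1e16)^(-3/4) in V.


Step 1: Eg/1.1 = 1.4/1.1 = 1.272727
Step 2: (Eg/1.1)^1.5 = 1.272727^1.5 = 1.435830
Step 3: (Nd/1e16)^(-0.75) = (0.396)^(-0.75) = 2.003220
Step 4: Vbr = 60 * 1.435830 * 2.003220 = 172.6 V

172.6


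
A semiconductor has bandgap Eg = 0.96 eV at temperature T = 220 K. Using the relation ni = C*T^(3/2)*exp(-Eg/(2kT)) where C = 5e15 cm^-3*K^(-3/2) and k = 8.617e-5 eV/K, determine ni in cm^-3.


Step 1: Compute kT = 8.617e-5 * 220 = 0.0189574 eV
Step 2: Exponent = -Eg/(2kT) = -0.96/(2*0.0189574) = -25.31993
Step 3: T^(3/2) = 220^1.5 = 3263.13
Step 4: ni = 5e15 * 3263.13 * exp(-25.31993) = 1.65e+08 cm^-3

1.65e+08


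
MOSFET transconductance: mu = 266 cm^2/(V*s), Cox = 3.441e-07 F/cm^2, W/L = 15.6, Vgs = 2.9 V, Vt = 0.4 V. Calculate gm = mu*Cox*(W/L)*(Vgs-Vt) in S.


Step 1: Vov = Vgs - Vt = 2.9 - 0.4 = 2.5 V
Step 2: gm = mu * Cox * (W/L) * Vov
Step 3: gm = 266 * 3.441e-07 * 15.6 * 2.5 = 3.57e-03 S

3.57e-03


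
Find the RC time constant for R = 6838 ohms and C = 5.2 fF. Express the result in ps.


Step 1: tau = R * C
Step 2: tau = 6838 * 5.2 fF = 6838 * 5.2e-15 F
Step 3: tau = 3.55576e-11 s = 35.5576 ps

35.5576


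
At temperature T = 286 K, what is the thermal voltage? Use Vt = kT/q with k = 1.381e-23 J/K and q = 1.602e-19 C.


Step 1: kT = 1.381e-23 * 286 = 3.94966e-21 J
Step 2: Vt = kT/q = 3.94966e-21 / 1.602e-19
Step 3: Vt = 0.02465 V

0.02465


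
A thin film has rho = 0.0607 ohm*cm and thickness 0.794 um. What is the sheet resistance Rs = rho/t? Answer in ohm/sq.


Step 1: Convert thickness to cm: t = 0.794 um = 7.9400e-05 cm
Step 2: Rs = rho / t = 0.0607 / 7.9400e-05
Step 3: Rs = 764.5 ohm/sq

764.5


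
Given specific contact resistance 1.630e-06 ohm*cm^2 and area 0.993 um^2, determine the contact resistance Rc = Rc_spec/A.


Step 1: Convert area to cm^2: 0.993 um^2 = 9.9300e-09 cm^2
Step 2: Rc = Rc_spec / A = 1.630e-06 / 9.9300e-09
Step 3: Rc = 1.64e+02 ohms

1.64e+02


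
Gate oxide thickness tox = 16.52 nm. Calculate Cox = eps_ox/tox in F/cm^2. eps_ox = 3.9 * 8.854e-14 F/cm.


Step 1: eps_ox = 3.9 * 8.854e-14 = 3.45306e-13 F/cm
Step 2: tox in cm = 16.52 nm * 1e-7 = 1.6520e-06 cm
Step 3: Cox = 3.45306e-13 / 1.6520e-06 = 2.09e-07 F/cm^2

2.09e-07


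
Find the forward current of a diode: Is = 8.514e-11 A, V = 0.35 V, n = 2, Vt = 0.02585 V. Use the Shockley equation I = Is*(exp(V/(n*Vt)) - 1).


Step 1: V/(n*Vt) = 0.35/(2*0.02585) = 6.7698
Step 2: exp(6.7698) = 8.7114e+02
Step 3: I = 8.514e-11 * (8.7114e+02 - 1) = 7.41e-08 A

7.41e-08


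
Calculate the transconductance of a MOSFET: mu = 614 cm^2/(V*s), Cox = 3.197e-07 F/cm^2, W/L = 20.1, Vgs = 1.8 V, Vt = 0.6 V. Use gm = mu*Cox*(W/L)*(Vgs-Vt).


Step 1: Vov = Vgs - Vt = 1.8 - 0.6 = 1.2 V
Step 2: gm = mu * Cox * (W/L) * Vov
Step 3: gm = 614 * 3.197e-07 * 20.1 * 1.2 = 4.73e-03 S

4.73e-03


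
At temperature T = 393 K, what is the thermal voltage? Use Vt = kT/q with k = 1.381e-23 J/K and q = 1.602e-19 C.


Step 1: kT = 1.381e-23 * 393 = 5.42733e-21 J
Step 2: Vt = kT/q = 5.42733e-21 / 1.602e-19
Step 3: Vt = 0.03388 V

0.03388


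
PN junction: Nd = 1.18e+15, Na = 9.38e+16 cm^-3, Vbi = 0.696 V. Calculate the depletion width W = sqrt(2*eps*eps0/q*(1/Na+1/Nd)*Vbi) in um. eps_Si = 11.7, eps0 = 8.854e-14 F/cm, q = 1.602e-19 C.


Step 1: 1/Na + 1/Nd = 1/9.38e+16 + 1/1.18e+15 = 8.58119e-16
Step 2: 2*eps*eps0/q = 2*11.7*8.854e-14/1.602e-19 = 1.293281e+07
Step 3: W^2 = 1.293281e+07 * 8.58119e-16 * 0.696 = 7.72413e-09
Step 4: W = sqrt(7.72413e-09) = 8.789e-05 cm = 0.8789 um

0.8789


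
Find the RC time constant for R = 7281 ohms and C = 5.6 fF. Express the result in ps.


Step 1: tau = R * C
Step 2: tau = 7281 * 5.6 fF = 7281 * 5.6e-15 F
Step 3: tau = 4.07736e-11 s = 40.7736 ps

40.7736


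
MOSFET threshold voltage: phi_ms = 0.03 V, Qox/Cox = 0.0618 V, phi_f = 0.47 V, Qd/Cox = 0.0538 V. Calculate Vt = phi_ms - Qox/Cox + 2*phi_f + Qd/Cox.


Step 1: Vt = phi_ms - Qox/Cox + 2*phi_f + Qd/Cox
Step 2: Vt = 0.03 - 0.0618 + 2*0.47 + 0.0538
Step 3: Vt = 0.03 - 0.0618 + 0.94 + 0.0538
Step 4: Vt = 0.962 V

0.962


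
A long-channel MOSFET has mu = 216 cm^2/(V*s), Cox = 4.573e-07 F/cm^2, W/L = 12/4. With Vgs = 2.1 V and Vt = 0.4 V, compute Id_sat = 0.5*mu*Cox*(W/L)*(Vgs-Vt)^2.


Step 1: Overdrive voltage Vov = Vgs - Vt = 2.1 - 0.4 = 1.7 V
Step 2: W/L = 12/4 = 3
Step 3: Id = 0.5 * 216 * 4.573e-07 * 3 * 1.7^2
Step 4: Id = 4.28e-04 A

4.28e-04


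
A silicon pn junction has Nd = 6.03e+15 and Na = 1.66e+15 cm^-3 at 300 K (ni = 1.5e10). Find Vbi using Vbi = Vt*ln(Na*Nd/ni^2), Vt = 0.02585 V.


Step 1: Compute Na*Nd/ni^2 = 1.66e+15 * 6.03e+15 / (1.5e10)^2 = 4.4488e+10
Step 2: ln(4.4488e+10) = 24.5185
Step 3: Vbi = 0.02585 * 24.5185 = 0.634 V

0.634


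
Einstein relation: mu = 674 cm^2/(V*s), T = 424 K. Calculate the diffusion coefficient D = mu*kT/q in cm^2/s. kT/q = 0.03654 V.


Step 1: D = mu * (kT/q)
Step 2: D = 674 * 0.03654
Step 3: D = 24.63 cm^2/s

24.63


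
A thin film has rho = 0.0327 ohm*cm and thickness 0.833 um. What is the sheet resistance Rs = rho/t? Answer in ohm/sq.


Step 1: Convert thickness to cm: t = 0.833 um = 8.3300e-05 cm
Step 2: Rs = rho / t = 0.0327 / 8.3300e-05
Step 3: Rs = 392.6 ohm/sq

392.6


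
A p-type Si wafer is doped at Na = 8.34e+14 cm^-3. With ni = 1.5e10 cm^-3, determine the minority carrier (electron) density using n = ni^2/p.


Step 1: Majority hole concentration p ≈ Na = 8.34e+14 cm^-3
Step 2: n = ni^2 / Na = (1.5e10)^2 / 8.34e+14
Step 3: n = 2.70e+05 cm^-3

2.70e+05


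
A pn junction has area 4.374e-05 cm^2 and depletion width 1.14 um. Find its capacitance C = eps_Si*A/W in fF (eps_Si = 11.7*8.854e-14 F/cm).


Step 1: eps_Si = 11.7 * 8.854e-14 = 1.035918e-12 F/cm
Step 2: W in cm = 1.14 * 1e-4 = 1.14e-04 cm
Step 3: C = 1.035918e-12 * 4.374e-05 / 1.14e-04 = 3.974654e-13 F
Step 4: C = 397.47 fF

397.47


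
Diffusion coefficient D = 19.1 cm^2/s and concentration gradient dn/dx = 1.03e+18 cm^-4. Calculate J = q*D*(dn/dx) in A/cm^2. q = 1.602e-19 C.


Step 1: J = q * D * (dn/dx)
Step 2: J = 1.602e-19 * 19.1 * 1.03e+18
Step 3: J = 3.15e+00 A/cm^2

3.15e+00


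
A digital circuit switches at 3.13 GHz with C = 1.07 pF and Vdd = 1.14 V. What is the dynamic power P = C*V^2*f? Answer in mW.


Step 1: V^2 = 1.14^2 = 1.2996 V^2
Step 2: P = C*V^2*f = 1.07e-12 F * 1.2996 * 3.13e9 Hz
Step 3: P = 4.35249036e-03 W
Step 4: P = 4.352 mW

4.352


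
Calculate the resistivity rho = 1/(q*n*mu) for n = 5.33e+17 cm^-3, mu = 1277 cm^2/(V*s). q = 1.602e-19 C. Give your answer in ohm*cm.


Step 1: sigma = q * n * mu = 1.602e-19 * 5.33e+17 * 1277 = 1.09039e+02 S/cm
Step 2: rho = 1 / sigma = 1 / 1.09039e+02 = 0.009171 ohm*cm

0.009171


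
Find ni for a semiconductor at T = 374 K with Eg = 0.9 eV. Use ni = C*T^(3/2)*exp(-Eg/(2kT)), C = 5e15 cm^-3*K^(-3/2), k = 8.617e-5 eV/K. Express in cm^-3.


Step 1: Compute kT = 8.617e-5 * 374 = 0.03222758 eV
Step 2: Exponent = -Eg/(2kT) = -0.9/(2*0.03222758) = -13.96320
Step 3: T^(3/2) = 374^1.5 = 7232.82
Step 4: ni = 5e15 * 7232.82 * exp(-13.96320) = 3.12e+13 cm^-3

3.12e+13


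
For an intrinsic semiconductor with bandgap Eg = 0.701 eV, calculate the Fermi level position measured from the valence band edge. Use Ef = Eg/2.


Step 1: For an intrinsic semiconductor, the Fermi level sits at midgap.
Step 2: Ef = Eg / 2 = 0.701 / 2 = 0.3505 eV

0.3505


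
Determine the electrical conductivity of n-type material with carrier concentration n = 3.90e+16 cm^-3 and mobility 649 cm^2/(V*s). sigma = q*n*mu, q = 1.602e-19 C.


Step 1: sigma = q * n * mu
Step 2: sigma = 1.602e-19 * 3.90e+16 * 649
Step 3: sigma = 4.055e+00 S/cm

4.055e+00


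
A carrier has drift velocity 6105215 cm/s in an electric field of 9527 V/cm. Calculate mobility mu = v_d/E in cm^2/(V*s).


Step 1: mu = v_d / E
Step 2: mu = 6105215 / 9527
Step 3: mu = 640.83 cm^2/(V*s)

640.83


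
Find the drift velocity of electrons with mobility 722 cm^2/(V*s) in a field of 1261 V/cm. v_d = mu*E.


Step 1: v_d = mu * E
Step 2: v_d = 722 * 1261 = 910442
Step 3: v_d = 9.10e+05 cm/s

9.10e+05


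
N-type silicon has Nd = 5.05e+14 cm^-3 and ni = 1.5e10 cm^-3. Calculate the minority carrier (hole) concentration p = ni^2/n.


Step 1: Since Nd >> ni, n ≈ Nd = 5.05e+14 cm^-3
Step 2: p = ni^2 / n = (1.5e10)^2 / 5.05e+14
Step 3: p = 2.25e20 / 5.05e+14 = 4.46e+05 cm^-3

4.46e+05


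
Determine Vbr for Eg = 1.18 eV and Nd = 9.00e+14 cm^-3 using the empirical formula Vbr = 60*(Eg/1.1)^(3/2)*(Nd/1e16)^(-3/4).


Step 1: Eg/1.1 = 1.18/1.1 = 1.072727
Step 2: (Eg/1.1)^1.5 = 1.072727^1.5 = 1.111051
Step 3: (Nd/1e16)^(-0.75) = (0.09)^(-0.75) = 6.085806
Step 4: Vbr = 60 * 1.111051 * 6.085806 = 405.7 V

405.7


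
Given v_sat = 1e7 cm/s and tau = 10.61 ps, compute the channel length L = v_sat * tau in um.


Step 1: tau in seconds = 10.61 ps * 1e-12 = 1.0610e-11 s
Step 2: L = v_sat * tau = 1e7 * 1.0610e-11 = 1.0610e-04 cm
Step 3: L in um = 1.0610e-04 * 1e4 = 1.061 um

1.061


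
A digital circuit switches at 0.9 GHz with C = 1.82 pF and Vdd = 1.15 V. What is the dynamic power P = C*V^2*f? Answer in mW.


Step 1: V^2 = 1.15^2 = 1.3225 V^2
Step 2: P = C*V^2*f = 1.82e-12 F * 1.3225 * 0.9e9 Hz
Step 3: P = 2.166255e-03 W
Step 4: P = 2.166 mW

2.166


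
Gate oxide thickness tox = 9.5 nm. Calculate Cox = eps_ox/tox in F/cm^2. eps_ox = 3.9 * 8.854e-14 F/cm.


Step 1: eps_ox = 3.9 * 8.854e-14 = 3.45306e-13 F/cm
Step 2: tox in cm = 9.5 nm * 1e-7 = 9.5000e-07 cm
Step 3: Cox = 3.45306e-13 / 9.5000e-07 = 3.63e-07 F/cm^2

3.63e-07


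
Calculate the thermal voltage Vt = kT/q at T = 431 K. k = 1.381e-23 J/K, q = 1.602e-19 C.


Step 1: kT = 1.381e-23 * 431 = 5.95211e-21 J
Step 2: Vt = kT/q = 5.95211e-21 / 1.602e-19
Step 3: Vt = 0.03715 V

0.03715


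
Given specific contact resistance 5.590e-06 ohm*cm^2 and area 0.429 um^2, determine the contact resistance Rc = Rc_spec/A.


Step 1: Convert area to cm^2: 0.429 um^2 = 4.2900e-09 cm^2
Step 2: Rc = Rc_spec / A = 5.590e-06 / 4.2900e-09
Step 3: Rc = 1.30e+03 ohms

1.30e+03


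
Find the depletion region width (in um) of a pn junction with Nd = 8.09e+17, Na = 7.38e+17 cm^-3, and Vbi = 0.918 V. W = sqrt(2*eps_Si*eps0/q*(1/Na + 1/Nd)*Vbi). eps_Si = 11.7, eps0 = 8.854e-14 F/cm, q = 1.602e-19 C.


Step 1: 1/Na + 1/Nd = 1/7.38e+17 + 1/8.09e+17 = 2.59111e-18
Step 2: 2*eps*eps0/q = 2*11.7*8.854e-14/1.602e-19 = 1.293281e+07
Step 3: W^2 = 1.293281e+07 * 2.59111e-18 * 0.918 = 3.07625e-11
Step 4: W = sqrt(3.07625e-11) = 5.546e-06 cm = 0.05546 um

0.05546


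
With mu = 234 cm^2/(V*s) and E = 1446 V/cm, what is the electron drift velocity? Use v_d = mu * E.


Step 1: v_d = mu * E
Step 2: v_d = 234 * 1446 = 338364
Step 3: v_d = 3.38e+05 cm/s

3.38e+05


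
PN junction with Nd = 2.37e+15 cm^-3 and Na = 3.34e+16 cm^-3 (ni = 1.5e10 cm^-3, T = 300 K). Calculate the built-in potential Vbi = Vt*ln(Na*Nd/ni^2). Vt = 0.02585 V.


Step 1: Compute Na*Nd/ni^2 = 3.34e+16 * 2.37e+15 / (1.5e10)^2 = 3.5181e+11
Step 2: ln(3.5181e+11) = 26.5864
Step 3: Vbi = 0.02585 * 26.5864 = 0.687 V

0.687


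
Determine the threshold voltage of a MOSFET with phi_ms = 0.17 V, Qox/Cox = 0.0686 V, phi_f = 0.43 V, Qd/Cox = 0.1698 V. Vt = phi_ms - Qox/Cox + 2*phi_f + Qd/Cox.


Step 1: Vt = phi_ms - Qox/Cox + 2*phi_f + Qd/Cox
Step 2: Vt = 0.17 - 0.0686 + 2*0.43 + 0.1698
Step 3: Vt = 0.17 - 0.0686 + 0.86 + 0.1698
Step 4: Vt = 1.1312 V

1.1312


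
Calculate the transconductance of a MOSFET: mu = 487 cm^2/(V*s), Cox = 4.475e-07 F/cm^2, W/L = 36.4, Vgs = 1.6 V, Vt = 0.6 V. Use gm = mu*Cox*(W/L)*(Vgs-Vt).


Step 1: Vov = Vgs - Vt = 1.6 - 0.6 = 1.0 V
Step 2: gm = mu * Cox * (W/L) * Vov
Step 3: gm = 487 * 4.475e-07 * 36.4 * 1.0 = 7.93e-03 S

7.93e-03


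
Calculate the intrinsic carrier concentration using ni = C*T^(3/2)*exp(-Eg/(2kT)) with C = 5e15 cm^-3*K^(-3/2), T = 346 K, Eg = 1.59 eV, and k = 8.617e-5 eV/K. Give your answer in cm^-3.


Step 1: Compute kT = 8.617e-5 * 346 = 0.02981482 eV
Step 2: Exponent = -Eg/(2kT) = -1.59/(2*0.02981482) = -26.66459
Step 3: T^(3/2) = 346^1.5 = 6435.97
Step 4: ni = 5e15 * 6435.97 * exp(-26.66459) = 8.46e+07 cm^-3

8.46e+07


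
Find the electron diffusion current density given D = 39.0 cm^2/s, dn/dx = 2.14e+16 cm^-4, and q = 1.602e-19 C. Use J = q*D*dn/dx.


Step 1: J = q * D * (dn/dx)
Step 2: J = 1.602e-19 * 39.0 * 2.14e+16
Step 3: J = 1.34e-01 A/cm^2

1.34e-01


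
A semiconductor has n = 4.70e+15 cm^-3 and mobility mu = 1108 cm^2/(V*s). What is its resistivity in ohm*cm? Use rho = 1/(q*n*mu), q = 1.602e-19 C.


Step 1: sigma = q * n * mu = 1.602e-19 * 4.70e+15 * 1108 = 8.34258e-01 S/cm
Step 2: rho = 1 / sigma = 1 / 8.34258e-01 = 1.199 ohm*cm

1.199


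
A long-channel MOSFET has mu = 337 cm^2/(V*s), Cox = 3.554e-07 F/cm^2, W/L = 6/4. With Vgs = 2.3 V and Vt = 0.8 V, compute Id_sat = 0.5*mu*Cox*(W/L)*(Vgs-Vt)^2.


Step 1: Overdrive voltage Vov = Vgs - Vt = 2.3 - 0.8 = 1.5 V
Step 2: W/L = 6/4 = 1.5
Step 3: Id = 0.5 * 337 * 3.554e-07 * 1.5 * 1.5^2
Step 4: Id = 2.02e-04 A

2.02e-04


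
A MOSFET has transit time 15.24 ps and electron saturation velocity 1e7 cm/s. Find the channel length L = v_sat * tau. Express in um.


Step 1: tau in seconds = 15.24 ps * 1e-12 = 1.5240e-11 s
Step 2: L = v_sat * tau = 1e7 * 1.5240e-11 = 1.5240e-04 cm
Step 3: L in um = 1.5240e-04 * 1e4 = 1.524 um

1.524


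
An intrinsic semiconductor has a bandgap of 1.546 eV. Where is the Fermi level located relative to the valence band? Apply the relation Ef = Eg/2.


Step 1: For an intrinsic semiconductor, the Fermi level sits at midgap.
Step 2: Ef = Eg / 2 = 1.546 / 2 = 0.773 eV

0.773


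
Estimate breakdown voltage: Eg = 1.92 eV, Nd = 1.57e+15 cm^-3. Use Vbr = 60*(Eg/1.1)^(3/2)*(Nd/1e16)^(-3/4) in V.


Step 1: Eg/1.1 = 1.92/1.1 = 1.745455
Step 2: (Eg/1.1)^1.5 = 1.745455^1.5 = 2.306020
Step 3: (Nd/1e16)^(-0.75) = (0.157)^(-0.75) = 4.009362
Step 4: Vbr = 60 * 2.306020 * 4.009362 = 554.7 V

554.7


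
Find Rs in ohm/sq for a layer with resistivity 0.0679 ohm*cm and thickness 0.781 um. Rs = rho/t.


Step 1: Convert thickness to cm: t = 0.781 um = 7.8100e-05 cm
Step 2: Rs = rho / t = 0.0679 / 7.8100e-05
Step 3: Rs = 869.4 ohm/sq

869.4


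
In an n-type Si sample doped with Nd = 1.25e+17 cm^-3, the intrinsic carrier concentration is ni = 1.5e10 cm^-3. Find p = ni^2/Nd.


Step 1: Since Nd >> ni, n ≈ Nd = 1.25e+17 cm^-3
Step 2: p = ni^2 / n = (1.5e10)^2 / 1.25e+17
Step 3: p = 2.25e20 / 1.25e+17 = 1.80e+03 cm^-3

1.80e+03
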